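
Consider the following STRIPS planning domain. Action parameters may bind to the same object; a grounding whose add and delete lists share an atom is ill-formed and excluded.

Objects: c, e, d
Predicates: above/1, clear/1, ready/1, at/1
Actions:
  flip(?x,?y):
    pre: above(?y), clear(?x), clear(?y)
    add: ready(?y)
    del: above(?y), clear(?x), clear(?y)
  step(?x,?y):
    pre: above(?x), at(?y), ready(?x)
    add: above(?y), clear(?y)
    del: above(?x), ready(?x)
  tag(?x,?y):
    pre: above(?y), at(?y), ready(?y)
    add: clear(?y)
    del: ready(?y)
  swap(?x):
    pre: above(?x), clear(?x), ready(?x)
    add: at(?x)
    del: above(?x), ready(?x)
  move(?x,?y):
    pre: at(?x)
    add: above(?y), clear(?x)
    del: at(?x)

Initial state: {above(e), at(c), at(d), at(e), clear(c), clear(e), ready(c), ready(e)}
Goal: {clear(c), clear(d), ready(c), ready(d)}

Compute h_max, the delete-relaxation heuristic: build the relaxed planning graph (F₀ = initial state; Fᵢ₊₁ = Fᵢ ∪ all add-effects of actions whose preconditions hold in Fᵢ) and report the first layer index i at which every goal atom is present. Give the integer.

F0 = init (8 atoms)
F1 = F0 ∪ {above(c), above(d), clear(d)}  (11 atoms)
F2 = F1 ∪ {ready(d)}  (12 atoms)
goal ⊆ F2  ⇒  h_max = 2

2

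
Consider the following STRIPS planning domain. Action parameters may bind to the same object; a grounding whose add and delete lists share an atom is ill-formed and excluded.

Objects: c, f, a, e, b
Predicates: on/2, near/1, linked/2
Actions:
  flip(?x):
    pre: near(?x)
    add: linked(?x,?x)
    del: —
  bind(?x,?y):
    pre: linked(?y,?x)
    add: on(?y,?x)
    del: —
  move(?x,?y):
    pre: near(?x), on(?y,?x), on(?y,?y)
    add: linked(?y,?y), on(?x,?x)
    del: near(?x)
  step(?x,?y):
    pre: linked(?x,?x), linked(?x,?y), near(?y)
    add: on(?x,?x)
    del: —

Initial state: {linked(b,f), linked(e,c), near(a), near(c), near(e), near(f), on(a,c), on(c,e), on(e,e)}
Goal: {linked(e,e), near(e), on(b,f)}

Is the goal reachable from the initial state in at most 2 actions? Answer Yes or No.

Yes

1. flip(e)  →  {linked(b,f), linked(e,c), linked(e,e), near(a), near(c), near(e), near(f), on(a,c), on(c,e), on(e,e)}
2. bind(f,b)  →  {linked(b,f), linked(e,c), linked(e,e), near(a), near(c), near(e), near(f), on(a,c), on(b,f), on(c,e), on(e,e)}
optimal plan length = 2; 2 ≤ 2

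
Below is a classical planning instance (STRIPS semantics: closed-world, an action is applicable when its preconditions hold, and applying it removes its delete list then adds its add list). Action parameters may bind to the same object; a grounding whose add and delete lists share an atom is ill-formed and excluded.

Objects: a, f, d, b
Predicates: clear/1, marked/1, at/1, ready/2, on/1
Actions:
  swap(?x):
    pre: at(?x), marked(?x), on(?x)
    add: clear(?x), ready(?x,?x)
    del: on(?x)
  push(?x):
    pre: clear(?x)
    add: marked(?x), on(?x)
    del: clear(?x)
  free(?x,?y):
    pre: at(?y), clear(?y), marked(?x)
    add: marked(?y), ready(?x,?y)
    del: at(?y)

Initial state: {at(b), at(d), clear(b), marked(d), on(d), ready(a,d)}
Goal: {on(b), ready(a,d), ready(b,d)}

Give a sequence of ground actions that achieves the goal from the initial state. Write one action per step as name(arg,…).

swap(d); push(b); free(b,d)

1. swap(d)  →  {at(b), at(d), clear(b), clear(d), marked(d), ready(a,d), ready(d,d)}
2. push(b)  →  {at(b), at(d), clear(d), marked(b), marked(d), on(b), ready(a,d), ready(d,d)}
3. free(b,d)  →  {at(b), clear(d), marked(b), marked(d), on(b), ready(a,d), ready(b,d), ready(d,d)}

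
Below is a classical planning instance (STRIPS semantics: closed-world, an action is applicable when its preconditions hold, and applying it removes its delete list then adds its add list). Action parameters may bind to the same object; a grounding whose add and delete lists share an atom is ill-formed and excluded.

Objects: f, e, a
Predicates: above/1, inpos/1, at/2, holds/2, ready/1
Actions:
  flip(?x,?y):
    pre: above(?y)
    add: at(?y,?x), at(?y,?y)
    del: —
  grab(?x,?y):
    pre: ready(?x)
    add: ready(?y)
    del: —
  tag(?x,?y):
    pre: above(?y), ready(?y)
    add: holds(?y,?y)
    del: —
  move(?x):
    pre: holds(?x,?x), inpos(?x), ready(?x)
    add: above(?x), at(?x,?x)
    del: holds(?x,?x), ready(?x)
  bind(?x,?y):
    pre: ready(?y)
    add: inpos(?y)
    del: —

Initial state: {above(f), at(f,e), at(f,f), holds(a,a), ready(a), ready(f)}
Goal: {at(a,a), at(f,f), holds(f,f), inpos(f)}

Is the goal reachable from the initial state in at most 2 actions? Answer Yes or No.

No

1. tag(f,f)  →  {above(f), at(f,e), at(f,f), holds(a,a), holds(f,f), ready(a), ready(f)}
2. bind(f,f)  →  {above(f), at(f,e), at(f,f), holds(a,a), holds(f,f), inpos(f), ready(a), ready(f)}
3. bind(f,a)  →  {above(f), at(f,e), at(f,f), holds(a,a), holds(f,f), inpos(a), inpos(f), ready(a), ready(f)}
4. move(a)  →  {above(a), above(f), at(a,a), at(f,e), at(f,f), holds(f,f), inpos(a), inpos(f), ready(f)}
optimal plan length = 4; 4 > 2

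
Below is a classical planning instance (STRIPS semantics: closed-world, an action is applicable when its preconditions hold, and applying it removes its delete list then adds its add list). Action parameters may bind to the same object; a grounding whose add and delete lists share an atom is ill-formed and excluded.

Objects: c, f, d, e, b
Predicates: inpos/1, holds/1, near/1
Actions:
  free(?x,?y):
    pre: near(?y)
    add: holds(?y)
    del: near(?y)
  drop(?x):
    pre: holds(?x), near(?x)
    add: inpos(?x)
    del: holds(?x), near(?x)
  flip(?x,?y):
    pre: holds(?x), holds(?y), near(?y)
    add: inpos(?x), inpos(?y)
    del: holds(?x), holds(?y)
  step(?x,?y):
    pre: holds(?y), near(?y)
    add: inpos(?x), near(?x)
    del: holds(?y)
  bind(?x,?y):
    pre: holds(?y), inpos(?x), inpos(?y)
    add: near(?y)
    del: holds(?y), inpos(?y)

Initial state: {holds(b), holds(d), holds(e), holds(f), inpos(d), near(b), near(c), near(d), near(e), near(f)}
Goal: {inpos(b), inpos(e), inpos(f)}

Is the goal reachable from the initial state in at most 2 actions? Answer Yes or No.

1. drop(f)  →  {holds(b), holds(d), holds(e), inpos(d), inpos(f), near(b), near(c), near(d), near(e)}
2. flip(e,b)  →  {holds(d), inpos(b), inpos(d), inpos(e), inpos(f), near(b), near(c), near(d), near(e)}
optimal plan length = 2; 2 ≤ 2

Yes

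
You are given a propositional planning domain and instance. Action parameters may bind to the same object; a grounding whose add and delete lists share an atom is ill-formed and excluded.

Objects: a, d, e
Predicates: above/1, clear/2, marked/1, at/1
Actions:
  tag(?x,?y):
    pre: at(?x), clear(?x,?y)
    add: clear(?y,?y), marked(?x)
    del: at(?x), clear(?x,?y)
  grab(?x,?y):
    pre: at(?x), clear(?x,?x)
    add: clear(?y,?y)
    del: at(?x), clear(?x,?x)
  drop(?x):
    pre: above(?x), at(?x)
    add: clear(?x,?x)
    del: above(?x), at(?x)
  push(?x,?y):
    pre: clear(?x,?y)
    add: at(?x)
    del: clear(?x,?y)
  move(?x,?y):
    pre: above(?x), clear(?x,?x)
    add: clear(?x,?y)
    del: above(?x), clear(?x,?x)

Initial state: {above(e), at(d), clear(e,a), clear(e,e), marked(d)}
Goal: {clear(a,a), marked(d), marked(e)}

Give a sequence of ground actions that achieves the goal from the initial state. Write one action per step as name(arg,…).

push(e,e); tag(e,a)

1. push(e,e)  →  {above(e), at(d), at(e), clear(e,a), marked(d)}
2. tag(e,a)  →  {above(e), at(d), clear(a,a), marked(d), marked(e)}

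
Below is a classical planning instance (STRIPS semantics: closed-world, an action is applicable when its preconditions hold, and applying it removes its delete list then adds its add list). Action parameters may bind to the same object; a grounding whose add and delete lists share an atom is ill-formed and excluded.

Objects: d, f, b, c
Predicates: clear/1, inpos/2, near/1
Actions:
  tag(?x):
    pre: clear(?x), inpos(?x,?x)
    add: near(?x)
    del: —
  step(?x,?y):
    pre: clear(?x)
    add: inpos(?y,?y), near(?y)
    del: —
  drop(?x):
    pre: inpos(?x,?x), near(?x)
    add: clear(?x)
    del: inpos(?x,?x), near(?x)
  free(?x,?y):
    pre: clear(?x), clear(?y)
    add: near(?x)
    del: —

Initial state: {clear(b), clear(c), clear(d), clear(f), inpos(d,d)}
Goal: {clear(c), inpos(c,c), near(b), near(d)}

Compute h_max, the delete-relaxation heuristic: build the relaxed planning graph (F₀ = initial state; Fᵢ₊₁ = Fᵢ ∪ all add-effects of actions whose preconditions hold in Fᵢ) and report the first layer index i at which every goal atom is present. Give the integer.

1

F0 = init (5 atoms)
F1 = F0 ∪ {inpos(b,b), inpos(c,c), inpos(f,f), near(b), near(c), near(d), near(f)}  (12 atoms)
goal ⊆ F1  ⇒  h_max = 1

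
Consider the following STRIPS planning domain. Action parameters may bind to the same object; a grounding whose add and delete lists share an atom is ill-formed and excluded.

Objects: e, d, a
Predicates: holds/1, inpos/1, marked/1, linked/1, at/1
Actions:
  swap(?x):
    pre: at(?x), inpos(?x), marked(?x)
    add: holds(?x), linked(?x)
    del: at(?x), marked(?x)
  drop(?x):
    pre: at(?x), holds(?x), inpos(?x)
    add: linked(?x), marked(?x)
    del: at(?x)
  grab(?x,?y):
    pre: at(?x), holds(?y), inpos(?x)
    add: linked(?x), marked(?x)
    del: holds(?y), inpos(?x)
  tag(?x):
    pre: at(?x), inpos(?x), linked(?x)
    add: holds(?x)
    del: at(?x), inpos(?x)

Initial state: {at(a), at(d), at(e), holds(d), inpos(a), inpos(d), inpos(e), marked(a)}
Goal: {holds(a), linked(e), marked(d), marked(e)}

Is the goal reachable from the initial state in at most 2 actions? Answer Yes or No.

1. swap(a)  →  {at(d), at(e), holds(a), holds(d), inpos(a), inpos(d), inpos(e), linked(a)}
2. drop(d)  →  {at(e), holds(a), holds(d), inpos(a), inpos(d), inpos(e), linked(a), linked(d), marked(d)}
3. grab(e,d)  →  {at(e), holds(a), inpos(a), inpos(d), linked(a), linked(d), linked(e), marked(d), marked(e)}
optimal plan length = 3; 3 > 2

No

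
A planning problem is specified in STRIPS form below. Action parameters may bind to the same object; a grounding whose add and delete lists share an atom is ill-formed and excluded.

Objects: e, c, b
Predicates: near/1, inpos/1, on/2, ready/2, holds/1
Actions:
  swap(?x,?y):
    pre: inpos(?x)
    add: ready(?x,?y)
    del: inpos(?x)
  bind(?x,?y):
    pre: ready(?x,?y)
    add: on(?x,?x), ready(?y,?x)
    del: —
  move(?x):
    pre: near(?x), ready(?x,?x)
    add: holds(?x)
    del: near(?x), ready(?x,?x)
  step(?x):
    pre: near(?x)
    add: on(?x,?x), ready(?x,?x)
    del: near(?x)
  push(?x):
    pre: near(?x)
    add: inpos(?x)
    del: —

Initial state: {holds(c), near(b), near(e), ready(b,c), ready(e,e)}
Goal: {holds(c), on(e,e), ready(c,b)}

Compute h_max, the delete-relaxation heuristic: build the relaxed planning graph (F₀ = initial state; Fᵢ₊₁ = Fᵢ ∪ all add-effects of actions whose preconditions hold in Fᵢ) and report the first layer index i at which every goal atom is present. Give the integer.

1

F0 = init (5 atoms)
F1 = F0 ∪ {holds(e), inpos(b), inpos(e), on(b,b), on(e,e), ready(b,b), ready(c,b)}  (12 atoms)
goal ⊆ F1  ⇒  h_max = 1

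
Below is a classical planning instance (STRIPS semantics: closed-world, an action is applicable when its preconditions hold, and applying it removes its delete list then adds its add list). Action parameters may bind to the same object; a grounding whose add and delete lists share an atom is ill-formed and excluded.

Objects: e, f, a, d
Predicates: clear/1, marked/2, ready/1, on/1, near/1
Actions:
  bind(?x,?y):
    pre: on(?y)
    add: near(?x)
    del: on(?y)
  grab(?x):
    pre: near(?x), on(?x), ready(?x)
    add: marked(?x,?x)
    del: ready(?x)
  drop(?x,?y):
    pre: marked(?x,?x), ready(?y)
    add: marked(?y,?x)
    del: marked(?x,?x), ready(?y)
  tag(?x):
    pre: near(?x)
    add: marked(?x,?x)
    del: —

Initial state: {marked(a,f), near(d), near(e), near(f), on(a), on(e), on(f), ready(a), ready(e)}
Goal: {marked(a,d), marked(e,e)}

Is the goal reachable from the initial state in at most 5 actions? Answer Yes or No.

1. grab(e)  →  {marked(a,f), marked(e,e), near(d), near(e), near(f), on(a), on(e), on(f), ready(a)}
2. tag(d)  →  {marked(a,f), marked(d,d), marked(e,e), near(d), near(e), near(f), on(a), on(e), on(f), ready(a)}
3. drop(d,a)  →  {marked(a,d), marked(a,f), marked(e,e), near(d), near(e), near(f), on(a), on(e), on(f)}
optimal plan length = 3; 3 ≤ 5

Yes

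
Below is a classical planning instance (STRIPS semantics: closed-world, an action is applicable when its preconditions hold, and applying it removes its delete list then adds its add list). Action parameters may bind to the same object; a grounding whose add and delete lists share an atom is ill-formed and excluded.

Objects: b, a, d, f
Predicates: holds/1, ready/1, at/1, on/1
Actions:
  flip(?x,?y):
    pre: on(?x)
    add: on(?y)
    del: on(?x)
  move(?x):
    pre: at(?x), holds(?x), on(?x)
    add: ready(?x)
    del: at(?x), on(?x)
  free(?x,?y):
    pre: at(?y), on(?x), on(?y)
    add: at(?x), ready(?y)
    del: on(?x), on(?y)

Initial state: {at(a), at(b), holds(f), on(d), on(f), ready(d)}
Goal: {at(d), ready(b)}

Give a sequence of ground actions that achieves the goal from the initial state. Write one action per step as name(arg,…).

flip(f,b); free(d,b)

1. flip(f,b)  →  {at(a), at(b), holds(f), on(b), on(d), ready(d)}
2. free(d,b)  →  {at(a), at(b), at(d), holds(f), ready(b), ready(d)}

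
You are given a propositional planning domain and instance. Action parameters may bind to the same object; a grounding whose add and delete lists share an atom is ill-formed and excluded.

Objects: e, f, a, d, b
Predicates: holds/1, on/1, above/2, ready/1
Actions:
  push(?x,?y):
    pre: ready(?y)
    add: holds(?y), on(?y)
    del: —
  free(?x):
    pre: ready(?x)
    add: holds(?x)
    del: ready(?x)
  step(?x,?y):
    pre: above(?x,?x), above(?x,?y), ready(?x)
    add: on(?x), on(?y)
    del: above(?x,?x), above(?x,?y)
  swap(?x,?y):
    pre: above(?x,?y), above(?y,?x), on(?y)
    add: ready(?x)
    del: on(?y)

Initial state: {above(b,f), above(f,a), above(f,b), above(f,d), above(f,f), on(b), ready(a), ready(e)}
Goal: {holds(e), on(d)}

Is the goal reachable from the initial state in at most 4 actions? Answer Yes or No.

1. push(e,e)  →  {above(b,f), above(f,a), above(f,b), above(f,d), above(f,f), holds(e), on(b), on(e), ready(a), ready(e)}
2. swap(f,b)  →  {above(b,f), above(f,a), above(f,b), above(f,d), above(f,f), holds(e), on(e), ready(a), ready(e), ready(f)}
3. step(f,d)  →  {above(b,f), above(f,a), above(f,b), holds(e), on(d), on(e), on(f), ready(a), ready(e), ready(f)}
optimal plan length = 3; 3 ≤ 4

Yes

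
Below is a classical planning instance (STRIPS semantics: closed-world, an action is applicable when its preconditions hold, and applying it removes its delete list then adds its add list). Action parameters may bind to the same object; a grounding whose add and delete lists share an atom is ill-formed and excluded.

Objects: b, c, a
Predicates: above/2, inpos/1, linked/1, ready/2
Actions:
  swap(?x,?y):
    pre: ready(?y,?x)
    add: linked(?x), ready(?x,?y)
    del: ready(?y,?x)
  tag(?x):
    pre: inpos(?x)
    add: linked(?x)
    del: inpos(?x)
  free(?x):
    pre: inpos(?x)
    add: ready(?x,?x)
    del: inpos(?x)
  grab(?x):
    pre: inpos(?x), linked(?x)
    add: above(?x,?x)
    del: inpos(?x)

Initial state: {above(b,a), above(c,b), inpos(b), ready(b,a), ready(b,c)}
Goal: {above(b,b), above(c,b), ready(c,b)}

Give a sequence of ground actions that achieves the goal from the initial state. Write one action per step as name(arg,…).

1. swap(c,b)  →  {above(b,a), above(c,b), inpos(b), linked(c), ready(b,a), ready(c,b)}
2. swap(b,c)  →  {above(b,a), above(c,b), inpos(b), linked(b), linked(c), ready(b,a), ready(b,c)}
3. swap(c,b)  →  {above(b,a), above(c,b), inpos(b), linked(b), linked(c), ready(b,a), ready(c,b)}
4. grab(b)  →  {above(b,a), above(b,b), above(c,b), linked(b), linked(c), ready(b,a), ready(c,b)}

swap(c,b); swap(b,c); swap(c,b); grab(b)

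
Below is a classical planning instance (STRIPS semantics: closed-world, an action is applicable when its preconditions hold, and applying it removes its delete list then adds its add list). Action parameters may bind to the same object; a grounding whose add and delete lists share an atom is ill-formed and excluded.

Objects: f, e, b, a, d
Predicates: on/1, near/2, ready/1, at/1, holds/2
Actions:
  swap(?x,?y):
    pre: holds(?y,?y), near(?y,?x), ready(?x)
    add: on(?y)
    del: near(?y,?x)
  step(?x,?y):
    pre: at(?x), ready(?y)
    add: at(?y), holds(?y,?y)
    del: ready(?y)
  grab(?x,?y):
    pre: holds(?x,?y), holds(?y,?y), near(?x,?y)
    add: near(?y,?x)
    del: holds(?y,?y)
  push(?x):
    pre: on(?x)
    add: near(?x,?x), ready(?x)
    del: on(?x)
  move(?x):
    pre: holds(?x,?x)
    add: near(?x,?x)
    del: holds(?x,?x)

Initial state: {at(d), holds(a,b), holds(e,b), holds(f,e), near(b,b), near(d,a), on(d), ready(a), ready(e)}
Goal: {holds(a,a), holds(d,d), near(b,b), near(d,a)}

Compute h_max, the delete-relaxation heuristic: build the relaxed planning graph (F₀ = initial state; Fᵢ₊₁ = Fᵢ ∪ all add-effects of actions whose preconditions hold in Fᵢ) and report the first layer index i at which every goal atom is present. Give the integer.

F0 = init (9 atoms)
F1 = F0 ∪ {at(a), at(e), holds(a,a), holds(e,e), near(d,d), ready(d)}  (15 atoms)
F2 = F1 ∪ {holds(d,d), near(a,a), near(e,e)}  (18 atoms)
goal ⊆ F2  ⇒  h_max = 2

2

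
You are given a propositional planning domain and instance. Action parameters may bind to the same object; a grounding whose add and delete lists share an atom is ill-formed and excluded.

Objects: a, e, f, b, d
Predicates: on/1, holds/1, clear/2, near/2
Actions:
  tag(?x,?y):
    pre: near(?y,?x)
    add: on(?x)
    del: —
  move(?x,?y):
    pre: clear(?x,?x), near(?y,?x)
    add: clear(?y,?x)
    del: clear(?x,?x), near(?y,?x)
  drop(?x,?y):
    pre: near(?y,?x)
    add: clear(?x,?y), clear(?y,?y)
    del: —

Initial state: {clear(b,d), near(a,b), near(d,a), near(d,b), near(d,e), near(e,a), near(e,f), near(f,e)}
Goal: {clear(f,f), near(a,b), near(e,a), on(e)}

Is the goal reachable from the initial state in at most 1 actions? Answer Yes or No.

1. tag(e,f)  →  {clear(b,d), near(a,b), near(d,a), near(d,b), near(d,e), near(e,a), near(e,f), near(f,e), on(e)}
2. drop(e,f)  →  {clear(b,d), clear(e,f), clear(f,f), near(a,b), near(d,a), near(d,b), near(d,e), near(e,a), near(e,f), near(f,e), on(e)}
optimal plan length = 2; 2 > 1

No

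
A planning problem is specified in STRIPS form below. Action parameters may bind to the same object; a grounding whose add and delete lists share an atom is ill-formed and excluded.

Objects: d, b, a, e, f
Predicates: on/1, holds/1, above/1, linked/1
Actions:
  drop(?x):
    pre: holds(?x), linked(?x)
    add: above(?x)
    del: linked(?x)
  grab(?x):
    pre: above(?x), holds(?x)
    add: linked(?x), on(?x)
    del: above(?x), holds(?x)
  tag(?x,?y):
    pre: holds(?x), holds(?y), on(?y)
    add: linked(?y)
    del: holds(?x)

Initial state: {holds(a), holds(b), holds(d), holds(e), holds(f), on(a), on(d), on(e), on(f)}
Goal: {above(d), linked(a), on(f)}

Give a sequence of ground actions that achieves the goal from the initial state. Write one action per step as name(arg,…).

1. tag(b,d)  →  {holds(a), holds(d), holds(e), holds(f), linked(d), on(a), on(d), on(e), on(f)}
2. drop(d)  →  {above(d), holds(a), holds(d), holds(e), holds(f), on(a), on(d), on(e), on(f)}
3. tag(d,a)  →  {above(d), holds(a), holds(e), holds(f), linked(a), on(a), on(d), on(e), on(f)}

tag(b,d); drop(d); tag(d,a)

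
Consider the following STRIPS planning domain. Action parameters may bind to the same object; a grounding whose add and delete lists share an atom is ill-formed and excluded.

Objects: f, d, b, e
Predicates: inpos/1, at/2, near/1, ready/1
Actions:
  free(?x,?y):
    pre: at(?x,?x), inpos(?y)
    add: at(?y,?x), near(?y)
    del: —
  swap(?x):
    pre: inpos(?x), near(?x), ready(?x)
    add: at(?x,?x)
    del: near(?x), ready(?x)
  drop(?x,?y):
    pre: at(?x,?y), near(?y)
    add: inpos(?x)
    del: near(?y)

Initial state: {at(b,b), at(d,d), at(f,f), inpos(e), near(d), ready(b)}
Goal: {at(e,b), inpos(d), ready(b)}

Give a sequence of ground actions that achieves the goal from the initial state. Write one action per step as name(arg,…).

1. free(b,e)  →  {at(b,b), at(d,d), at(e,b), at(f,f), inpos(e), near(d), near(e), ready(b)}
2. drop(d,d)  →  {at(b,b), at(d,d), at(e,b), at(f,f), inpos(d), inpos(e), near(e), ready(b)}

free(b,e); drop(d,d)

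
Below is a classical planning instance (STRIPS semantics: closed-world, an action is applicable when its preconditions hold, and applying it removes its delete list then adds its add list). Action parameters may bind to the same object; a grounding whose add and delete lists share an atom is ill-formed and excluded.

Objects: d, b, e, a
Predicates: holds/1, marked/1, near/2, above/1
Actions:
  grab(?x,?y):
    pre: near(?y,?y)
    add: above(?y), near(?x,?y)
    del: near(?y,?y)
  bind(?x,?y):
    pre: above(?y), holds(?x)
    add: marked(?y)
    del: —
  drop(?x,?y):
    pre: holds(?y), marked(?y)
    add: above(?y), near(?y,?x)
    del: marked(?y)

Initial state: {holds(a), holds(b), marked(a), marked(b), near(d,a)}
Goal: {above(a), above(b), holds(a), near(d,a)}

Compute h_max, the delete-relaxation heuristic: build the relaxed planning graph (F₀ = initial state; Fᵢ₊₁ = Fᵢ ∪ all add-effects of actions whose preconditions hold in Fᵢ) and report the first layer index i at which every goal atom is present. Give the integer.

F0 = init (5 atoms)
F1 = F0 ∪ {above(a), above(b), near(a,a), near(a,b), near(a,d), near(a,e), near(b,a), near(b,b), near(b,d), near(b,e)}  (15 atoms)
goal ⊆ F1  ⇒  h_max = 1

1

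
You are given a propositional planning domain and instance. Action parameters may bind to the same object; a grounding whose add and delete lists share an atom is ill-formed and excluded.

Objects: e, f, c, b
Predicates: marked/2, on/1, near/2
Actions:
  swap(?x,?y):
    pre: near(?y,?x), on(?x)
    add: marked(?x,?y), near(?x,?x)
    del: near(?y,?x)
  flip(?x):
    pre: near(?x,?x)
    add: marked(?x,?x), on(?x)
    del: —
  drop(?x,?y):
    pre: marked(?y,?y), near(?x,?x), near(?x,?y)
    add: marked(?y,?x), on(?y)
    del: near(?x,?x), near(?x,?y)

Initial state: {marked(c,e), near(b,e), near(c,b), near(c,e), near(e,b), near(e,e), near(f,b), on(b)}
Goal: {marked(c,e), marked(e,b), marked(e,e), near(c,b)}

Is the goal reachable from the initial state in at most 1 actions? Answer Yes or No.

1. flip(e)  →  {marked(c,e), marked(e,e), near(b,e), near(c,b), near(c,e), near(e,b), near(e,e), near(f,b), on(b), on(e)}
2. swap(e,b)  →  {marked(c,e), marked(e,b), marked(e,e), near(c,b), near(c,e), near(e,b), near(e,e), near(f,b), on(b), on(e)}
optimal plan length = 2; 2 > 1

No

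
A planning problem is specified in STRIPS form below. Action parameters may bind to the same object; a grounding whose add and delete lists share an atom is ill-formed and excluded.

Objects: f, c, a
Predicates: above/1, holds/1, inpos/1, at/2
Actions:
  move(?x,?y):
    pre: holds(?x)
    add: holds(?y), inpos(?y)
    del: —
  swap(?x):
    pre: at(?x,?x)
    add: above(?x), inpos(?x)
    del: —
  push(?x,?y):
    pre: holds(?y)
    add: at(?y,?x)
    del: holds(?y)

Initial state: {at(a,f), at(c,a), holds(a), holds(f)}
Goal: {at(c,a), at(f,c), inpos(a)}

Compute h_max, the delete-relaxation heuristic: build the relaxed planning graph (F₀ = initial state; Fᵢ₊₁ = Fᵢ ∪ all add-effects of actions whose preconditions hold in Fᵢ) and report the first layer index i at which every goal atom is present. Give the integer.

1

F0 = init (4 atoms)
F1 = F0 ∪ {at(a,a), at(a,c), at(f,a), at(f,c), at(f,f), holds(c), inpos(a), inpos(c), inpos(f)}  (13 atoms)
goal ⊆ F1  ⇒  h_max = 1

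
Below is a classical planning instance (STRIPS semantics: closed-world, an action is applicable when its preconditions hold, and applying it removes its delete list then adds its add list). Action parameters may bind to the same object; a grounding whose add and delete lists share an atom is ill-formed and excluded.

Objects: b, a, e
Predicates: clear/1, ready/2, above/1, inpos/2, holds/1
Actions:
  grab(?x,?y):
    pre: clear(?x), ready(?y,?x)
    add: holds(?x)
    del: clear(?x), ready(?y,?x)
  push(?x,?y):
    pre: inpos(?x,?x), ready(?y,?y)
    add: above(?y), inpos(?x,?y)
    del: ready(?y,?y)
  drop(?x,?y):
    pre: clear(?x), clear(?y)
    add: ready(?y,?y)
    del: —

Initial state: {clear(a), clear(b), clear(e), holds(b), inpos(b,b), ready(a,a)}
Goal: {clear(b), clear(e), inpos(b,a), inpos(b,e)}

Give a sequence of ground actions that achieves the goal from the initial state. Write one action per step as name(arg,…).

push(b,a); drop(b,e); push(b,e)

1. push(b,a)  →  {above(a), clear(a), clear(b), clear(e), holds(b), inpos(b,a), inpos(b,b)}
2. drop(b,e)  →  {above(a), clear(a), clear(b), clear(e), holds(b), inpos(b,a), inpos(b,b), ready(e,e)}
3. push(b,e)  →  {above(a), above(e), clear(a), clear(b), clear(e), holds(b), inpos(b,a), inpos(b,b), inpos(b,e)}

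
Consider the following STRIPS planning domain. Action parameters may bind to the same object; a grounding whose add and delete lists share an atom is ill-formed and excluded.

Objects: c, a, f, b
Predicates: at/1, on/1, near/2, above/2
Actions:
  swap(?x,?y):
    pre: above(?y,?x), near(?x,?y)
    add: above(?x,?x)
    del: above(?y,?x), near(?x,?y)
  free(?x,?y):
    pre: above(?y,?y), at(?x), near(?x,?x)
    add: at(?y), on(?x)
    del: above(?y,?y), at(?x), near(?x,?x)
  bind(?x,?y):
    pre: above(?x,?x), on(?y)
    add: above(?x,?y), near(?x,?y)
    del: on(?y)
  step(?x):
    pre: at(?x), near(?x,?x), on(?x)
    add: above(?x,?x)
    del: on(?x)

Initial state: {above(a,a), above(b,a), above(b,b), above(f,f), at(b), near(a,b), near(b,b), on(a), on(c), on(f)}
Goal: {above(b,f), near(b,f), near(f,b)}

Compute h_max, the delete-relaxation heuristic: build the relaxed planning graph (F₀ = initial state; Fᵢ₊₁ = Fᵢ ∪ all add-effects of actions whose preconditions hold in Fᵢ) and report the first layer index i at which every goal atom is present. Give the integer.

2

F0 = init (10 atoms)
F1 = F0 ∪ {above(a,c), above(a,f), above(b,c), above(b,f), above(f,a), above(f,c), at(a), at(f), near(a,a), near(a,c), near(a,f), near(b,a), near(b,c), near(b,f), near(f,a), near(f,c), near(f,f), on(b)}  (28 atoms)
F2 = F1 ∪ {above(a,b), above(f,b), near(f,b)}  (31 atoms)
goal ⊆ F2  ⇒  h_max = 2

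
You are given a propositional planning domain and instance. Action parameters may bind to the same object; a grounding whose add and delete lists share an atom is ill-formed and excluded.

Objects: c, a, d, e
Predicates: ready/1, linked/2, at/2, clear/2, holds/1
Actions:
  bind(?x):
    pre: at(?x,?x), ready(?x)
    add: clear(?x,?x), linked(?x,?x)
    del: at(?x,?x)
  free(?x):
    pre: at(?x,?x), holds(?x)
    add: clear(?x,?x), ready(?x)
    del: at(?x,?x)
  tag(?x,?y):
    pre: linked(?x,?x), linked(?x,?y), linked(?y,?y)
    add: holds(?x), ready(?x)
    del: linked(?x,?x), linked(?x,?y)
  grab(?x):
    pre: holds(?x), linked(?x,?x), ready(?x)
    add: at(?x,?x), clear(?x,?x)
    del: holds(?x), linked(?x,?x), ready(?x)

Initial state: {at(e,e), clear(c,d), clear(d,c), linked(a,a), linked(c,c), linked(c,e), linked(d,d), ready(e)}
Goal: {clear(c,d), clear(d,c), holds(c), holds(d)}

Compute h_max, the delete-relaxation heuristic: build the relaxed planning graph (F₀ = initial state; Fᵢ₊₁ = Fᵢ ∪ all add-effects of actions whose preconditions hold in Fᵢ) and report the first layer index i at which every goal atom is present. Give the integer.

1

F0 = init (8 atoms)
F1 = F0 ∪ {clear(e,e), holds(a), holds(c), holds(d), linked(e,e), ready(a), ready(c), ready(d)}  (16 atoms)
goal ⊆ F1  ⇒  h_max = 1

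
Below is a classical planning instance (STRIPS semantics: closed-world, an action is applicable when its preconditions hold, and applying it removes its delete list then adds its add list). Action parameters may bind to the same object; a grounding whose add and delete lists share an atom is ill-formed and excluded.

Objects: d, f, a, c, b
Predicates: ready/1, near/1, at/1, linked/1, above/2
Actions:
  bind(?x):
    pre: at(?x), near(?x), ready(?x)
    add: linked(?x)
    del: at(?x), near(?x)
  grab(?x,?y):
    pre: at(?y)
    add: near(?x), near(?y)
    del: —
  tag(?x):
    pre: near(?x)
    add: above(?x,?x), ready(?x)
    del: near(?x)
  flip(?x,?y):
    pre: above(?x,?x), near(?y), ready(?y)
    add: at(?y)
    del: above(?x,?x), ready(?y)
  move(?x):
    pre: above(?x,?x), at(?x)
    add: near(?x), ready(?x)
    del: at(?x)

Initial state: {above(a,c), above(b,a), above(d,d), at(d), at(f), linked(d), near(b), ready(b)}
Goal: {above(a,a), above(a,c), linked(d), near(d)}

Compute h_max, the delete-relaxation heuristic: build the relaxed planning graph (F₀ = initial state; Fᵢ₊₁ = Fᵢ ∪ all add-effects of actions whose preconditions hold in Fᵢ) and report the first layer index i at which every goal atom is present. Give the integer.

F0 = init (8 atoms)
F1 = F0 ∪ {above(b,b), at(b), near(a), near(c), near(d), near(f), ready(d)}  (15 atoms)
F2 = F1 ∪ {above(a,a), above(c,c), above(f,f), linked(b), ready(a), ready(c), ready(f)}  (22 atoms)
goal ⊆ F2  ⇒  h_max = 2

2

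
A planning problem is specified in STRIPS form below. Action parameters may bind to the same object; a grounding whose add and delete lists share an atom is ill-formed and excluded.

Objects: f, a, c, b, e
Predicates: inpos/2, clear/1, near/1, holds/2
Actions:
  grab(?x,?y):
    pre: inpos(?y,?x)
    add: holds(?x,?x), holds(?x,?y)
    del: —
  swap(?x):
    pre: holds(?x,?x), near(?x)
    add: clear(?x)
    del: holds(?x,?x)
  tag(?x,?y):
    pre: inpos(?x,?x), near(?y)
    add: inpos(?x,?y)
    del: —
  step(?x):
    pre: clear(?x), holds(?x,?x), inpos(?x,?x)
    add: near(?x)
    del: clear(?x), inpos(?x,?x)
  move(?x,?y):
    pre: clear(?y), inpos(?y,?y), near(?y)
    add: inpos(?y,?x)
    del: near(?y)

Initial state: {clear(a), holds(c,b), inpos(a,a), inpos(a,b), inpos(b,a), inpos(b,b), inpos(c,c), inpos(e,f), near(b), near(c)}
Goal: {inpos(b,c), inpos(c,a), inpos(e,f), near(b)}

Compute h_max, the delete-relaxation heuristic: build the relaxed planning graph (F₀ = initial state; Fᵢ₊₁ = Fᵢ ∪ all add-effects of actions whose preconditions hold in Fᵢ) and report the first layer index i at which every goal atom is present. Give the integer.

3

F0 = init (10 atoms)
F1 = F0 ∪ {holds(a,a), holds(a,b), holds(b,a), holds(b,b), holds(c,c), holds(f,e), holds(f,f), inpos(a,c), inpos(b,c), inpos(c,b)}  (20 atoms)
F2 = F1 ∪ {clear(b), clear(c), holds(b,c), holds(c,a), near(a)}  (25 atoms)
F3 = F2 ∪ {inpos(a,e), inpos(a,f), inpos(b,e), inpos(b,f), inpos(c,a), inpos(c,e), inpos(c,f)}  (32 atoms)
goal ⊆ F3  ⇒  h_max = 3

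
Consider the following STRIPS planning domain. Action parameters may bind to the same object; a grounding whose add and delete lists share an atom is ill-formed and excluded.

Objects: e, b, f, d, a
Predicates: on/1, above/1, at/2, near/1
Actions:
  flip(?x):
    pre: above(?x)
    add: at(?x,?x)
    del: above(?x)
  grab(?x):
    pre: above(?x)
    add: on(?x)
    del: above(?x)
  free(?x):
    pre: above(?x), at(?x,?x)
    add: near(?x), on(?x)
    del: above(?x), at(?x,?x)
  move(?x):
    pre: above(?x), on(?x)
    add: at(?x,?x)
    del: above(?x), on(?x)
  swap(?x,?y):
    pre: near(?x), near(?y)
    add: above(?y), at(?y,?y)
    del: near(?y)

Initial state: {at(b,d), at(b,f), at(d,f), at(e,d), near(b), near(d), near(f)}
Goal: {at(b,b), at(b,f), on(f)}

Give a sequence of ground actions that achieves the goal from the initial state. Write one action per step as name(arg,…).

swap(b,b); swap(f,f); grab(f)

1. swap(b,b)  →  {above(b), at(b,b), at(b,d), at(b,f), at(d,f), at(e,d), near(d), near(f)}
2. swap(f,f)  →  {above(b), above(f), at(b,b), at(b,d), at(b,f), at(d,f), at(e,d), at(f,f), near(d)}
3. grab(f)  →  {above(b), at(b,b), at(b,d), at(b,f), at(d,f), at(e,d), at(f,f), near(d), on(f)}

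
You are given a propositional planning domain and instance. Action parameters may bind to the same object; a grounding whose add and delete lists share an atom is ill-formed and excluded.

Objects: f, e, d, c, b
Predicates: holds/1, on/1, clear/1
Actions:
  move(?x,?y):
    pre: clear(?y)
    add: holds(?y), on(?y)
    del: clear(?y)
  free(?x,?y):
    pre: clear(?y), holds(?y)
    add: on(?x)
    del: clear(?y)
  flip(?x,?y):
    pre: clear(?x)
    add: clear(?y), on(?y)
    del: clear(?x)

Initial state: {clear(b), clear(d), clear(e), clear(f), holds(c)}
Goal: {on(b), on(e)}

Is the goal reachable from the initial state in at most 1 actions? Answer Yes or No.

1. move(f,e)  →  {clear(b), clear(d), clear(f), holds(c), holds(e), on(e)}
2. move(f,b)  →  {clear(d), clear(f), holds(b), holds(c), holds(e), on(b), on(e)}
optimal plan length = 2; 2 > 1

No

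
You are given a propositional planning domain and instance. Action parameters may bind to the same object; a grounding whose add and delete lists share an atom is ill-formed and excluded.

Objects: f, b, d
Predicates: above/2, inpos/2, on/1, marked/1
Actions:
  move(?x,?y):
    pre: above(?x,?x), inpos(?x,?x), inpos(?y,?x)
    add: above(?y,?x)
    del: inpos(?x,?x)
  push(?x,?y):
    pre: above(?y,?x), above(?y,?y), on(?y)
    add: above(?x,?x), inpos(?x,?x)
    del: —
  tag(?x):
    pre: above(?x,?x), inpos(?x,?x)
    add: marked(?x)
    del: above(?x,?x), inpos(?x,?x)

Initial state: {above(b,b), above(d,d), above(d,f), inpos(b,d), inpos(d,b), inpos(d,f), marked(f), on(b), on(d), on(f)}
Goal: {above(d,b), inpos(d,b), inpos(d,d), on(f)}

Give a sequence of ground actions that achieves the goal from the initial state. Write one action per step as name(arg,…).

push(b,b); move(b,d); push(d,d)

1. push(b,b)  →  {above(b,b), above(d,d), above(d,f), inpos(b,b), inpos(b,d), inpos(d,b), inpos(d,f), marked(f), on(b), on(d), on(f)}
2. move(b,d)  →  {above(b,b), above(d,b), above(d,d), above(d,f), inpos(b,d), inpos(d,b), inpos(d,f), marked(f), on(b), on(d), on(f)}
3. push(d,d)  →  {above(b,b), above(d,b), above(d,d), above(d,f), inpos(b,d), inpos(d,b), inpos(d,d), inpos(d,f), marked(f), on(b), on(d), on(f)}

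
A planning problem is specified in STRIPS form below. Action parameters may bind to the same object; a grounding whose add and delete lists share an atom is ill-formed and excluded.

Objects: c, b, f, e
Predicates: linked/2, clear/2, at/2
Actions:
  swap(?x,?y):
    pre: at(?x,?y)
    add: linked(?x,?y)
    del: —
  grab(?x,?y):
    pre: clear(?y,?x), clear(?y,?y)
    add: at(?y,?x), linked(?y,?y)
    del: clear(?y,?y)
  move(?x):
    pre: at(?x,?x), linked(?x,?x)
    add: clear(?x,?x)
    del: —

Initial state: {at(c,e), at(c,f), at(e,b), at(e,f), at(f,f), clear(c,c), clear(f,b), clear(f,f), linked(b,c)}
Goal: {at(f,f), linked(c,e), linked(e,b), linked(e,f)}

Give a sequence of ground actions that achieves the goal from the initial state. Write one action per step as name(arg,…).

1. swap(c,e)  →  {at(c,e), at(c,f), at(e,b), at(e,f), at(f,f), clear(c,c), clear(f,b), clear(f,f), linked(b,c), linked(c,e)}
2. swap(e,b)  →  {at(c,e), at(c,f), at(e,b), at(e,f), at(f,f), clear(c,c), clear(f,b), clear(f,f), linked(b,c), linked(c,e), linked(e,b)}
3. swap(e,f)  →  {at(c,e), at(c,f), at(e,b), at(e,f), at(f,f), clear(c,c), clear(f,b), clear(f,f), linked(b,c), linked(c,e), linked(e,b), linked(e,f)}

swap(c,e); swap(e,b); swap(e,f)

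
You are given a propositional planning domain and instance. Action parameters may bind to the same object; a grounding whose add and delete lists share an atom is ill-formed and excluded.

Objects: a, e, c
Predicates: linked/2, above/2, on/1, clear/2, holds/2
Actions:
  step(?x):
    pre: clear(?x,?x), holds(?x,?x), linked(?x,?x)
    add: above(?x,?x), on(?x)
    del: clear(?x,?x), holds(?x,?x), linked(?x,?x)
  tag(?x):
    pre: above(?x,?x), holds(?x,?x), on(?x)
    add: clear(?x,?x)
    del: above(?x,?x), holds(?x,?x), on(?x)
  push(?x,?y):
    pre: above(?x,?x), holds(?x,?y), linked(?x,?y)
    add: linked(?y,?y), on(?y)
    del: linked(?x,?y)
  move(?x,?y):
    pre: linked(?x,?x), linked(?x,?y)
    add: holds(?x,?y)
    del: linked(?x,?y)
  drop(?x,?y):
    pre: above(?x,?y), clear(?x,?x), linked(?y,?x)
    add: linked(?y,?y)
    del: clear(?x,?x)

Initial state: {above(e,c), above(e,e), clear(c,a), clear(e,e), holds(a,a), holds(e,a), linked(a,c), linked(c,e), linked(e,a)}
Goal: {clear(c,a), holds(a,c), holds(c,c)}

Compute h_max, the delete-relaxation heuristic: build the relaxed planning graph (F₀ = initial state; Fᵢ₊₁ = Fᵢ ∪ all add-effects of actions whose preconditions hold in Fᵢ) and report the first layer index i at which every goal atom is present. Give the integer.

F0 = init (9 atoms)
F1 = F0 ∪ {linked(a,a), linked(c,c), on(a)}  (12 atoms)
F2 = F1 ∪ {holds(a,c), holds(c,c), holds(c,e)}  (15 atoms)
goal ⊆ F2  ⇒  h_max = 2

2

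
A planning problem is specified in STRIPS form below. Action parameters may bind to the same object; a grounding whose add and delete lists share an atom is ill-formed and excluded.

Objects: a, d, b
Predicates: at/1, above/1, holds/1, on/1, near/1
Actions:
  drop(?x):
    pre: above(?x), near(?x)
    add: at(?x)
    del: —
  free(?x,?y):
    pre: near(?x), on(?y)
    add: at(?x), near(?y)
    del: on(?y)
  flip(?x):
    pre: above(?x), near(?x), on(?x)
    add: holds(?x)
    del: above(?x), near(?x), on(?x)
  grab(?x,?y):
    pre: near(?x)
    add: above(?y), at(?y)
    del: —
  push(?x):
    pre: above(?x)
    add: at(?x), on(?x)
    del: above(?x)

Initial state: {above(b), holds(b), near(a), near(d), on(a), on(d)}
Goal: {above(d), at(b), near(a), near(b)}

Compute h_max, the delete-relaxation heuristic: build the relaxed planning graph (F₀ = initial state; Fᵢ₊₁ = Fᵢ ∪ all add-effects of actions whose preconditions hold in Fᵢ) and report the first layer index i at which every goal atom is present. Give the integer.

2

F0 = init (6 atoms)
F1 = F0 ∪ {above(a), above(d), at(a), at(b), at(d), on(b)}  (12 atoms)
F2 = F1 ∪ {holds(a), holds(d), near(b)}  (15 atoms)
goal ⊆ F2  ⇒  h_max = 2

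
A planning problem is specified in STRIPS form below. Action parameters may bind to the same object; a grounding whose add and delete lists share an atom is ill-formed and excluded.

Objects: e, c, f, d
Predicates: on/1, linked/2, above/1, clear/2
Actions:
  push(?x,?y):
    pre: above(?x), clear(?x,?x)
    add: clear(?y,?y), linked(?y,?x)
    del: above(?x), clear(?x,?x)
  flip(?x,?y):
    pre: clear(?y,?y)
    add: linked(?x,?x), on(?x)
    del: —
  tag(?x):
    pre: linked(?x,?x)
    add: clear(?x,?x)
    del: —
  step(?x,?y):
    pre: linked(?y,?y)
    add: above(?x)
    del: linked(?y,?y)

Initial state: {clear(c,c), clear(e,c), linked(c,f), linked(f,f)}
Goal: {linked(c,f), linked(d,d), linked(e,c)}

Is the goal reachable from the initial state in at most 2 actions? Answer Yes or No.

No

1. flip(d,c)  →  {clear(c,c), clear(e,c), linked(c,f), linked(d,d), linked(f,f), on(d)}
2. step(c,f)  →  {above(c), clear(c,c), clear(e,c), linked(c,f), linked(d,d), on(d)}
3. push(c,e)  →  {clear(e,c), clear(e,e), linked(c,f), linked(d,d), linked(e,c), on(d)}
optimal plan length = 3; 3 > 2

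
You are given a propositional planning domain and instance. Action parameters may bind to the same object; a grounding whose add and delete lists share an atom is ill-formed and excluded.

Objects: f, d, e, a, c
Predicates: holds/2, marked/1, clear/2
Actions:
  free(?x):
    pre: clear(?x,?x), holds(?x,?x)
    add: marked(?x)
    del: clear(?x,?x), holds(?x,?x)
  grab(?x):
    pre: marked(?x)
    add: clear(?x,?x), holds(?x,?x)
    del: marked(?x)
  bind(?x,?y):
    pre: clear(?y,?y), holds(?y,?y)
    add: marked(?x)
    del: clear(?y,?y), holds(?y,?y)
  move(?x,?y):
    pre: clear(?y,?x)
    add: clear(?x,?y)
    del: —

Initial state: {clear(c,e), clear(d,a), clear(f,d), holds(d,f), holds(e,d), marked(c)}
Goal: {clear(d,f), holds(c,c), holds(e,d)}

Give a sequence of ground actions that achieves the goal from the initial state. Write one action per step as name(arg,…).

grab(c); move(d,f)

1. grab(c)  →  {clear(c,c), clear(c,e), clear(d,a), clear(f,d), holds(c,c), holds(d,f), holds(e,d)}
2. move(d,f)  →  {clear(c,c), clear(c,e), clear(d,a), clear(d,f), clear(f,d), holds(c,c), holds(d,f), holds(e,d)}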